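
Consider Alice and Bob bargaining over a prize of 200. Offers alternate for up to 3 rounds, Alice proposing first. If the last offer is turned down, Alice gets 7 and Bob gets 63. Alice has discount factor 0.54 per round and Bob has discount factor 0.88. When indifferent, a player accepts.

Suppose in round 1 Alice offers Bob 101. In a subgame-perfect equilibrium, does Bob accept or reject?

Reject

Work out Bob's continuation value if the offer is rejected.
Round 3 (Alice proposes): Bob gets 63 if talks fail, so Alice offers 63 and keeps 137.
Round 2 (Bob proposes): Alice can get 137 next round, worth 0.54 × 137 = 73.98 now. Bob offers 73.98 and keeps 200 − 73.98 = 126.02.
So by rejecting in round 1, Bob gets 126.02 next round, worth 0.88 × 126.02 = 110.8976 now.
Offer 101 < 110.8976, so Bob rejects.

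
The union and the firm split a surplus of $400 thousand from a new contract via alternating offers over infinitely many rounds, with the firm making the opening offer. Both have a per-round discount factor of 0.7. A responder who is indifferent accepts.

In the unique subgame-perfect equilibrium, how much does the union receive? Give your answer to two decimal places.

Let x be the firm's share when the firm proposes and y be the union's share when the union proposes.
The union accepts iff offered ≥ 0.7·y, so x = 400 − 0.7y. Symmetrically y = 400 − 0.7x.
Substituting: x = 400 − 0.7(400 − 0.7x), giving x(1 − 0.7·0.7) = 400(1 − 0.7).
So x = 400 × 0.3 / 0.51 ≈ 235.2941, and the union receives 400 − x ≈ 164.7059.

164.71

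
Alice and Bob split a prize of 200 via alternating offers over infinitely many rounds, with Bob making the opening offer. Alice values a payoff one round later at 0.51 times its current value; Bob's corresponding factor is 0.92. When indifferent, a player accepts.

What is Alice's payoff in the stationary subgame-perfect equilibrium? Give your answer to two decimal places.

Let x be Bob's share when Bob proposes and y be Alice's share when Alice proposes.
Alice accepts iff offered ≥ 0.51·y, so x = 200 − 0.51y. Symmetrically y = 200 − 0.92x.
Substituting: x = 200 − 0.51(200 − 0.92x), giving x(1 − 0.92·0.51) = 200(1 − 0.51).
So x = 200 × 0.49 / 0.5308 ≈ 184.6270, and Alice receives 200 − x ≈ 15.3730.

15.37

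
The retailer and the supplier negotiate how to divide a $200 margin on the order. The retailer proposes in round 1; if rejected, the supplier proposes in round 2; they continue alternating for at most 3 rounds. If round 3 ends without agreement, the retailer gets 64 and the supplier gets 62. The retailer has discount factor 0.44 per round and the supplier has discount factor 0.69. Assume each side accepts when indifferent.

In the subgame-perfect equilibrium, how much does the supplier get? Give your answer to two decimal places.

96.10

Round 3 (the retailer proposes): the supplier gets 62 if talks fail, so the retailer offers 62 and keeps 138.
Round 2 (the supplier proposes): the retailer can get 138 next round, worth 0.44 × 138 = 60.72 now. The supplier offers 60.72 and keeps 200 − 60.72 = 139.28.
Round 1 (the retailer proposes): the supplier can get 139.28 next round, worth 0.69 × 139.28 = 96.1032 now; the retailer offers that and keeps 103.8968.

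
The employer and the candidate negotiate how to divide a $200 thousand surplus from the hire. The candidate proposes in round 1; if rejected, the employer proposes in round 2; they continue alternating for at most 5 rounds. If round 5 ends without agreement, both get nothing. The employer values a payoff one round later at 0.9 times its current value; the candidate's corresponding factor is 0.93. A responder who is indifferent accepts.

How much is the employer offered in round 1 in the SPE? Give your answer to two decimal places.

Round 5 (the candidate proposes): the employer will accept anything ≥ 0, so the candidate offers 0 and keeps 200.
Round 4 (the employer proposes): the candidate can get 200 next round, worth 0.93 × 200 = 186 now, so the employer offers 186, keeping 14.
Round 3 (the candidate proposes): the employer can get 14 next round, worth 0.9 × 14 = 12.6 now. The candidate offers 12.6 and keeps 200 − 12.6 = 187.4.
Round 2 (the employer proposes): the candidate can get 187.4 next round, worth 0.93 × 187.4 = 174.282 now; the employer offers that and keeps 25.718.
Round 1 (the candidate proposes): the employer can get 25.718 next round, worth 0.9 × 25.718 = 23.1462 now; the candidate offers that and keeps 176.8538.

23.15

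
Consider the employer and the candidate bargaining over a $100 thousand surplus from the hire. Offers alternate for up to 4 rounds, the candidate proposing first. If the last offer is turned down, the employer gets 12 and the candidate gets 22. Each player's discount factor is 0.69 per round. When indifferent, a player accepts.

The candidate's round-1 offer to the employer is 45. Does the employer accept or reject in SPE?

Reject

Round 4 (the employer proposes): the candidate gets 22 if talks fail, so the employer offers 22 and keeps 78.
Round 3 (the candidate proposes): the employer can get 78 next round, worth 0.69 × 78 = 53.82 now. The candidate offers 53.82 and keeps 100 − 53.82 = 46.18.
Round 2 (the employer proposes): the candidate can get 46.18 next round, worth 0.69 × 46.18 = 31.8642 now. The employer offers 31.8642 and keeps 100 − 31.8642 = 68.1358.
So by rejecting in round 1, the employer gets 68.1358 next round, worth 0.69 × 68.1358 = 47.013702 now.
Offer 45 < 47.013702, so the employer rejects.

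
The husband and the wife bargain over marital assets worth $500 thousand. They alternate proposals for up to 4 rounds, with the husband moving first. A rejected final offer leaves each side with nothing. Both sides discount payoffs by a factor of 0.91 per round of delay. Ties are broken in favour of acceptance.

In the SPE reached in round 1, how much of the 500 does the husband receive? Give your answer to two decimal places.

82.26

Solve by backward induction from round 4.
Round 4 (the wife proposes): rejection yields 0 for the husband; the wife offers 0 and keeps 500.
Round 3 (the husband proposes): the wife can get 500 next round, worth 0.91 × 500 = 455 now, so the husband offers 455, keeping 45.
Round 2 (the wife proposes): the husband can get 45 next round, worth 0.91 × 45 = 40.95 now; the wife offers that and keeps 459.05.
Round 1 (the husband proposes): the wife can get 459.05 next round, worth 0.91 × 459.05 = 417.7355 now; the husband offers that and keeps 82.2645.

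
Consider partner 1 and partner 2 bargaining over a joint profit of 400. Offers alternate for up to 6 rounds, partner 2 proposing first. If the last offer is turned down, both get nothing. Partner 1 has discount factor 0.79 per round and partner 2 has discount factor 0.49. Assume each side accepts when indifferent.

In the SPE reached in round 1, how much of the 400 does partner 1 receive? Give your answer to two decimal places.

Round 6 (partner 1 proposes): partner 2 will accept anything ≥ 0, so partner 1 offers 0 and keeps 400.
Round 5 (partner 2 proposes): partner 1 can get 400 next round, worth 0.79 × 400 = 316 now. Partner 2 offers 316 and keeps 400 − 316 = 84.
Round 4 (partner 1 proposes): partner 2 can get 84 next round, worth 0.49 × 84 = 41.16 now; partner 1 offers that and keeps 358.84.
Round 3 (partner 2 proposes): partner 1 can get 358.84 next round, worth 0.79 × 358.84 = 283.4836 now. Partner 2 offers 283.4836 and keeps 400 − 283.4836 = 116.5164.
Round 2 (partner 1 proposes): partner 2 can get 116.5164 next round, worth 0.49 × 116.5164 = 57.093036 now. Partner 1 offers 57.093036 and keeps 400 − 57.093036 = 342.906964.
Round 1 (partner 2 proposes): partner 1 can get 342.906964 next round, worth 0.79 × 342.906964 = 270.89650156 now, so partner 2 offers 270.89650156, keeping 129.10349844.

270.90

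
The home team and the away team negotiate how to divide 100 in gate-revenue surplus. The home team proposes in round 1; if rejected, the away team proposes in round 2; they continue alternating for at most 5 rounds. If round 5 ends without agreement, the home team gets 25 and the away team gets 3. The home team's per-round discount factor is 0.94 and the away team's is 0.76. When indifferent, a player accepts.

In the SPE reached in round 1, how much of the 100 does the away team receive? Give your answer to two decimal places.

Solve by backward induction from round 5.
Round 5 (the home team proposes): the away team gets 3 if talks fail, so the home team offers 3 and keeps 97.
Round 4 (the away team proposes): the home team can get 97 next round, worth 0.94 × 97 = 91.18 now. The away team offers 91.18 and keeps 100 − 91.18 = 8.82.
Round 3 (the home team proposes): the away team can get 8.82 next round, worth 0.76 × 8.82 = 6.7032 now, so the home team offers 6.7032, keeping 93.2968.
Round 2 (the away team proposes): the home team can get 93.2968 next round, worth 0.94 × 93.2968 = 87.698992 now; the away team offers that and keeps 12.301008.
Round 1 (the home team proposes): the away team can get 12.301008 next round, worth 0.76 × 12.301008 = 9.34876608 now, so the home team offers 9.34876608, keeping 90.65123392.

9.35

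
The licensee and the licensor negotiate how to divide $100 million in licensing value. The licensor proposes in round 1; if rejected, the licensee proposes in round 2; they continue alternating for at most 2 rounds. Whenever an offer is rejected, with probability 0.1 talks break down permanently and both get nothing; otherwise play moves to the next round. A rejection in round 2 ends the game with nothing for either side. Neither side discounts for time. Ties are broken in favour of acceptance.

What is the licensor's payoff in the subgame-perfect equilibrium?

10

Round 2 (the licensee proposes): rejection yields 0 for the licensor; the licensee offers 0 and keeps 100.
Round 1 (the licensor proposes): rejecting gives the licensee an expected 0.9 × 100 = 90; the licensor offers that and keeps 10.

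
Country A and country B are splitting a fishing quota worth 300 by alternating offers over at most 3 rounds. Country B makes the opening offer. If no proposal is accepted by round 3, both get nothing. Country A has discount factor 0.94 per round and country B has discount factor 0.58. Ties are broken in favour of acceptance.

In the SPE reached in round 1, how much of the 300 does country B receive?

Round 3 (country B proposes): country A will accept anything ≥ 0, so country B offers 0 and keeps 300.
Round 2 (country A proposes): country B can get 300 next round, worth 0.58 × 300 = 174 now, so country A offers 174, keeping 126.
Round 1 (country B proposes): country A can get 126 next round, worth 0.94 × 126 = 118.44 now, so country B offers 118.44, keeping 181.56.

181.56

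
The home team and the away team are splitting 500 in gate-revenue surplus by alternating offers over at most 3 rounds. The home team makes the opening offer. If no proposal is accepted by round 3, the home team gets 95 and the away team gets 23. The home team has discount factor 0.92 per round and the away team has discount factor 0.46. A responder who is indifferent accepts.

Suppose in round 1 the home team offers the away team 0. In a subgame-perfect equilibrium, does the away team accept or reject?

Round 3 (the home team proposes): the away team gets 23 if talks fail, so the home team offers 23 and keeps 477.
Round 2 (the away team proposes): the home team can get 477 next round, worth 0.92 × 477 = 438.84 now, so the away team offers 438.84, keeping 61.16.
So by rejecting in round 1, the away team gets 61.16 next round, worth 0.46 × 61.16 = 28.1336 now.
Offer 0 < 28.1336, so the away team rejects.

Reject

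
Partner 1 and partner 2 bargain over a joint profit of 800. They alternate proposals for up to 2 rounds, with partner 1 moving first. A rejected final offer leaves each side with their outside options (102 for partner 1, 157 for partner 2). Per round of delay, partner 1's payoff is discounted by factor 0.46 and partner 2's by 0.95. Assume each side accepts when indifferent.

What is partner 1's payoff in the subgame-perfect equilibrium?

Round 2 (partner 2 proposes): partner 1 gets 102 if talks fail, so partner 2 offers 102 and keeps 698.
Round 1 (partner 1 proposes): partner 2 can get 698 next round, worth 0.95 × 698 = 663.1 now, so partner 1 offers 663.1, keeping 136.9.

136.9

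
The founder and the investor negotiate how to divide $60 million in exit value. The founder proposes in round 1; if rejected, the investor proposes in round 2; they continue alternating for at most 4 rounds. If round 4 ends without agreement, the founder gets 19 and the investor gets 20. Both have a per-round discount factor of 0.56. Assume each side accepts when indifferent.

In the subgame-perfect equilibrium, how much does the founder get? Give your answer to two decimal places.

By backward induction:
Round 4 (the investor proposes): the founder gets 19 if talks fail, so the investor offers 19 and keeps 41.
Round 3 (the founder proposes): the investor can get 41 next round, worth 0.56 × 41 = 22.96 now, so the founder offers 22.96, keeping 37.04.
Round 2 (the investor proposes): the founder can get 37.04 next round, worth 0.56 × 37.04 = 20.7424 now. The investor offers 20.7424 and keeps 60 − 20.7424 = 39.2576.
Round 1 (the founder proposes): the investor can get 39.2576 next round, worth 0.56 × 39.2576 = 21.984256 now. The founder offers 21.984256 and keeps 60 − 21.984256 = 38.015744.

38.02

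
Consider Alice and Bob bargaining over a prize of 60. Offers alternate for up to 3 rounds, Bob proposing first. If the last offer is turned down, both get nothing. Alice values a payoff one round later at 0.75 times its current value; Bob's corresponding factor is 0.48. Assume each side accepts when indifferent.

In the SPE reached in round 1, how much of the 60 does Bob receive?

By backward induction:
Round 3 (Bob proposes): rejection yields 0 for Alice; Bob offers 0 and keeps 60.
Round 2 (Alice proposes): Bob can get 60 next round, worth 0.48 × 60 = 28.8 now, so Alice offers 28.8, keeping 31.2.
Round 1 (Bob proposes): Alice can get 31.2 next round, worth 0.75 × 31.2 = 23.4 now; Bob offers that and keeps 36.6.

36.6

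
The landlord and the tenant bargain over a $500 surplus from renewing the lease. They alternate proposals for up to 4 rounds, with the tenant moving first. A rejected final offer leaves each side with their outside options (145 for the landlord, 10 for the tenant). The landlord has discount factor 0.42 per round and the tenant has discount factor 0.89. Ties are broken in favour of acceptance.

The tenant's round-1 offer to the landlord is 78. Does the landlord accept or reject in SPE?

Reject

Round 4 (the landlord proposes): the tenant gets 10 if talks fail, so the landlord offers 10 and keeps 490.
Round 3 (the tenant proposes): the landlord can get 490 next round, worth 0.42 × 490 = 205.8 now, so the tenant offers 205.8, keeping 294.2.
Round 2 (the landlord proposes): the tenant can get 294.2 next round, worth 0.89 × 294.2 = 261.838 now, so the landlord offers 261.838, keeping 238.162.
So by rejecting in round 1, the landlord gets 238.162 next round, worth 0.42 × 238.162 = 100.02804 now.
Offer 78 < 100.02804, so the landlord rejects.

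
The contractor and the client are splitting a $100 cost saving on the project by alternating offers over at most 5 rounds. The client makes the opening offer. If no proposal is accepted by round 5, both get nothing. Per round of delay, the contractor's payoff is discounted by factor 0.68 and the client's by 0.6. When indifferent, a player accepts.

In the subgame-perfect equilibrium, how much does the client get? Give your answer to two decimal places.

61.70

Work backward from the last round.
Round 5 (the client proposes): the contractor will accept anything ≥ 0, so the client offers 0 and keeps 100.
Round 4 (the contractor proposes): the client can get 100 next round, worth 0.6 × 100 = 60 now. The contractor offers 60 and keeps 100 − 60 = 40.
Round 3 (the client proposes): the contractor can get 40 next round, worth 0.68 × 40 = 27.2 now. The client offers 27.2 and keeps 100 − 27.2 = 72.8.
Round 2 (the contractor proposes): the client can get 72.8 next round, worth 0.6 × 72.8 = 43.68 now; the contractor offers that and keeps 56.32.
Round 1 (the client proposes): the contractor can get 56.32 next round, worth 0.68 × 56.32 = 38.2976 now. The client offers 38.2976 and keeps 100 − 38.2976 = 61.7024.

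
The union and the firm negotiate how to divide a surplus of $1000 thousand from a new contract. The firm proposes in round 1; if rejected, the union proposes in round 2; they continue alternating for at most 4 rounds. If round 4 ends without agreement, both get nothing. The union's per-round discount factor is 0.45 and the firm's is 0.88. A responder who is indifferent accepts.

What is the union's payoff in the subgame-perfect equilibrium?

232.2

Round 4 (the union proposes): rejection yields 0 for the firm; the union offers 0 and keeps 1000.
Round 3 (the firm proposes): the union can get 1000 next round, worth 0.45 × 1000 = 450 now. The firm offers 450 and keeps 1000 − 450 = 550.
Round 2 (the union proposes): the firm can get 550 next round, worth 0.88 × 550 = 484 now. The union offers 484 and keeps 1000 − 484 = 516.
Round 1 (the firm proposes): the union can get 516 next round, worth 0.45 × 516 = 232.2 now. The firm offers 232.2 and keeps 1000 − 232.2 = 767.8.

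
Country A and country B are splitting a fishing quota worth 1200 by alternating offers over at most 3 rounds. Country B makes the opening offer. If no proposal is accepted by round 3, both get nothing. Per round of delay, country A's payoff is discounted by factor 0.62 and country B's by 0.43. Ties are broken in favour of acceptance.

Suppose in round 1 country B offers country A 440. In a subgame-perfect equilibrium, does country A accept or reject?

Accept

Round 3 (country B proposes): country A will accept anything ≥ 0, so country B offers 0 and keeps 1200.
Round 2 (country A proposes): country B can get 1200 next round, worth 0.43 × 1200 = 516 now. Country A offers 516 and keeps 1200 − 516 = 684.
So by rejecting in round 1, country A gets 684 next round, worth 0.62 × 684 = 424.08 now.
Offer 440 ≥ 424.08, so country A accepts.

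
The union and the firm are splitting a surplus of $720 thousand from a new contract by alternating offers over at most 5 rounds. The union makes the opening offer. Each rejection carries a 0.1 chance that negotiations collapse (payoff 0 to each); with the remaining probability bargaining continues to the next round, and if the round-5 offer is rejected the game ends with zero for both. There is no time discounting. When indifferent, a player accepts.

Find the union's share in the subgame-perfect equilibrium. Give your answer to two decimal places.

602.71

Round 5 (the union proposes): the firm will accept anything ≥ 0, so the union offers 0 and keeps 720.
Round 4 (the firm proposes): rejecting gives the union an expected 0.9 × 720 = 648, so the firm offers 648, keeping 72.
Round 3 (the union proposes): rejecting gives the firm an expected 0.9 × 72 = 64.8. The union offers 64.8 and keeps 720 − 64.8 = 655.2.
Round 2 (the firm proposes): rejecting gives the union an expected 0.9 × 655.2 = 589.68, so the firm offers 589.68, keeping 130.32.
Round 1 (the union proposes): rejecting gives the firm an expected 0.9 × 130.32 = 117.288. The union offers 117.288 and keeps 720 − 117.288 = 602.712.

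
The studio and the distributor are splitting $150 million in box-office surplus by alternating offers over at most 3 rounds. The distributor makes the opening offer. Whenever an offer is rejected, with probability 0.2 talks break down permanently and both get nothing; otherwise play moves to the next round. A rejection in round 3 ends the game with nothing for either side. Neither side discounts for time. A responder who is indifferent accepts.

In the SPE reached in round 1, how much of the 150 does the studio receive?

Round 3 (the distributor proposes): the studio will accept anything ≥ 0, so the distributor offers 0 and keeps 150.
Round 2 (the studio proposes): rejecting gives the distributor an expected 0.8 × 150 = 120. The studio offers 120 and keeps 150 − 120 = 30.
Round 1 (the distributor proposes): rejecting gives the studio an expected 0.8 × 30 = 24, so the distributor offers 24, keeping 126.

24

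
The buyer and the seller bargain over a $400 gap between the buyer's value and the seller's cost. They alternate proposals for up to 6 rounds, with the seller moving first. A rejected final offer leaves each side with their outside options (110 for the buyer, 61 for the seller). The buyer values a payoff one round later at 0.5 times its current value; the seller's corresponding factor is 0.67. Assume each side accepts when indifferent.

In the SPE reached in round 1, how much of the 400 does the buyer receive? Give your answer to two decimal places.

107.13

Round 6 (the buyer proposes): the seller gets 61 if talks fail, so the buyer offers 61 and keeps 339.
Round 5 (the seller proposes): the buyer can get 339 next round, worth 0.5 × 339 = 169.5 now. The seller offers 169.5 and keeps 400 − 169.5 = 230.5.
Round 4 (the buyer proposes): the seller can get 230.5 next round, worth 0.67 × 230.5 = 154.435 now. The buyer offers 154.435 and keeps 400 − 154.435 = 245.565.
Round 3 (the seller proposes): the buyer can get 245.565 next round, worth 0.5 × 245.565 = 122.7825 now. The seller offers 122.7825 and keeps 400 − 122.7825 = 277.2175.
Round 2 (the buyer proposes): the seller can get 277.2175 next round, worth 0.67 × 277.2175 = 185.735725 now. The buyer offers 185.735725 and keeps 400 − 185.735725 = 214.264275.
Round 1 (the seller proposes): the buyer can get 214.264275 next round, worth 0.5 × 214.264275 = 107.1321375 now, so the seller offers 107.1321375, keeping 292.8678625.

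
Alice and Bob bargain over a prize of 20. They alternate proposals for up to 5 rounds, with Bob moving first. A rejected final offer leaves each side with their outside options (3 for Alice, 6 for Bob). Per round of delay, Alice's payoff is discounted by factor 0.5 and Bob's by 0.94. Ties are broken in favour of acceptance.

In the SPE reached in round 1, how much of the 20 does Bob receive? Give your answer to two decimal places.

18.46

Round 5 (Bob proposes): Alice gets 3 if talks fail, so Bob offers 3 and keeps 17.
Round 4 (Alice proposes): Bob can get 17 next round, worth 0.94 × 17 = 15.98 now; Alice offers that and keeps 4.02.
Round 3 (Bob proposes): Alice can get 4.02 next round, worth 0.5 × 4.02 = 2.01 now; Bob offers that and keeps 17.99.
Round 2 (Alice proposes): Bob can get 17.99 next round, worth 0.94 × 17.99 = 16.9106 now. Alice offers 16.9106 and keeps 20 − 16.9106 = 3.0894.
Round 1 (Bob proposes): Alice can get 3.0894 next round, worth 0.5 × 3.0894 = 1.5447 now, so Bob offers 1.5447, keeping 18.4553.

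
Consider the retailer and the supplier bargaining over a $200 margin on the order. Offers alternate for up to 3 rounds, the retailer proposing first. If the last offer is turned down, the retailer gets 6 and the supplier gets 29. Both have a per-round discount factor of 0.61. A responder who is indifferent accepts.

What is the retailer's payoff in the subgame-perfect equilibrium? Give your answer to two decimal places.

141.63

By backward induction:
Round 3 (the retailer proposes): the supplier gets 29 if talks fail, so the retailer offers 29 and keeps 171.
Round 2 (the supplier proposes): the retailer can get 171 next round, worth 0.61 × 171 = 104.31 now, so the supplier offers 104.31, keeping 95.69.
Round 1 (the retailer proposes): the supplier can get 95.69 next round, worth 0.61 × 95.69 = 58.3709 now, so the retailer offers 58.3709, keeping 141.6291.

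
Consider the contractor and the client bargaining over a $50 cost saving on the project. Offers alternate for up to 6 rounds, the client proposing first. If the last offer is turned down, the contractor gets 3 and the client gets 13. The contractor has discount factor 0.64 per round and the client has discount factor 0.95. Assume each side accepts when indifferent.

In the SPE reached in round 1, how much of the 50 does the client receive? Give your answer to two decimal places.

Round 6 (the contractor proposes): the client gets 13 if talks fail, so the contractor offers 13 and keeps 37.
Round 5 (the client proposes): the contractor can get 37 next round, worth 0.64 × 37 = 23.68 now; the client offers that and keeps 26.32.
Round 4 (the contractor proposes): the client can get 26.32 next round, worth 0.95 × 26.32 = 25.004 now; the contractor offers that and keeps 24.996.
Round 3 (the client proposes): the contractor can get 24.996 next round, worth 0.64 × 24.996 = 15.99744 now, so the client offers 15.99744, keeping 34.00256.
Round 2 (the contractor proposes): the client can get 34.00256 next round, worth 0.95 × 34.00256 = 32.302432 now; the contractor offers that and keeps 17.697568.
Round 1 (the client proposes): the contractor can get 17.697568 next round, worth 0.64 × 17.697568 = 11.32644352 now, so the client offers 11.32644352, keeping 38.67355648.

38.67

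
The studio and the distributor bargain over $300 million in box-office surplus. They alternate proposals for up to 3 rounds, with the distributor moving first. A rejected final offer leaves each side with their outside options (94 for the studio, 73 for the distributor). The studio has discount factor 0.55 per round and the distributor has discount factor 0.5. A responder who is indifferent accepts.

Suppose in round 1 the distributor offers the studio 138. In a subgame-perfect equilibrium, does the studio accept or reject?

Accept

Work out the studio's continuation value if the offer is rejected.
Round 3 (the distributor proposes): the studio gets 94 if talks fail, so the distributor offers 94 and keeps 206.
Round 2 (the studio proposes): the distributor can get 206 next round, worth 0.5 × 206 = 103 now. The studio offers 103 and keeps 300 − 103 = 197.
So by rejecting in round 1, the studio gets 197 next round, worth 0.55 × 197 = 108.35 now.
Offer 138 ≥ 108.35, so the studio accepts.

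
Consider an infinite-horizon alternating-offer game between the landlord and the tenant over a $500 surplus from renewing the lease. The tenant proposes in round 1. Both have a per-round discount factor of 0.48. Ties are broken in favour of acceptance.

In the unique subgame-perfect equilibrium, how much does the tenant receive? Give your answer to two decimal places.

337.84

When the tenant proposes, the landlord accepts any offer worth at least 0.48 times what the landlord would get by proposing next round; and vice versa.
This gives x = 500 − 0.48y and y = 500 − 0.48x, where x and y are each side's share when it proposes.
Hence (1 − 0.48·0.48)x = 500(1 − 0.48), i.e. 0.7696·x = 260.
x ≈ 337.8378; the landlord's share is 500 − x ≈ 162.1622.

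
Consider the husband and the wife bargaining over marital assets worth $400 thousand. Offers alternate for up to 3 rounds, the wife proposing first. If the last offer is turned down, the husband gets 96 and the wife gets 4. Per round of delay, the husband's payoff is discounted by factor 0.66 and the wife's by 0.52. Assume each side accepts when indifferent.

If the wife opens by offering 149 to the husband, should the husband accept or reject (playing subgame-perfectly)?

Reject

Round 3 (the wife proposes): the husband gets 96 if talks fail, so the wife offers 96 and keeps 304.
Round 2 (the husband proposes): the wife can get 304 next round, worth 0.52 × 304 = 158.08 now. The husband offers 158.08 and keeps 400 − 158.08 = 241.92.
So by rejecting in round 1, the husband gets 241.92 next round, worth 0.66 × 241.92 = 159.6672 now.
Offer 149 < 159.6672, so the husband rejects.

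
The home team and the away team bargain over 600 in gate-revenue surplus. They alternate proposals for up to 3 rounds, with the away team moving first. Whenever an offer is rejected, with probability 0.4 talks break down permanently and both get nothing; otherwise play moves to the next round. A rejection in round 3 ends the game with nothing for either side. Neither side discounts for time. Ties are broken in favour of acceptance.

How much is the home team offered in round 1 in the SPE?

144

Round 3 (the away team proposes): rejection yields 0 for the home team; the away team offers 0 and keeps 600.
Round 2 (the home team proposes): rejecting gives the away team an expected 0.6 × 600 = 360. The home team offers 360 and keeps 600 − 360 = 240.
Round 1 (the away team proposes): rejecting gives the home team an expected 0.6 × 240 = 144; the away team offers that and keeps 456.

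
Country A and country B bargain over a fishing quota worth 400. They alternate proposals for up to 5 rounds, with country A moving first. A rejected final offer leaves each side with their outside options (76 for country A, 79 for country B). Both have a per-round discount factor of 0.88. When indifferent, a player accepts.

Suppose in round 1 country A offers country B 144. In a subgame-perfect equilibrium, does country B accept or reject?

Round 5 (country A proposes): country B gets 79 if talks fail, so country A offers 79 and keeps 321.
Round 4 (country B proposes): country A can get 321 next round, worth 0.88 × 321 = 282.48 now, so country B offers 282.48, keeping 117.52.
Round 3 (country A proposes): country B can get 117.52 next round, worth 0.88 × 117.52 = 103.4176 now; country A offers that and keeps 296.5824.
Round 2 (country B proposes): country A can get 296.5824 next round, worth 0.88 × 296.5824 = 260.992512 now. Country B offers 260.992512 and keeps 400 − 260.992512 = 139.007488.
So by rejecting in round 1, country B gets 139.007488 next round, worth 0.88 × 139.007488 = 122.32658944 now.
Offer 144 ≥ 122.32658944, so country B accepts.

Accept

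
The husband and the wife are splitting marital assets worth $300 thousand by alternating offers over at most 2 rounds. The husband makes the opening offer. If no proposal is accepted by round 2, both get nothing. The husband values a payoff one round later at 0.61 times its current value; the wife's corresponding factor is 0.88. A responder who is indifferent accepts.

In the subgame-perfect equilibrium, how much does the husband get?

By backward induction:
Round 2 (the wife proposes): rejection yields 0 for the husband; the wife offers 0 and keeps 300.
Round 1 (the husband proposes): the wife can get 300 next round, worth 0.88 × 300 = 264 now; the husband offers that and keeps 36.

36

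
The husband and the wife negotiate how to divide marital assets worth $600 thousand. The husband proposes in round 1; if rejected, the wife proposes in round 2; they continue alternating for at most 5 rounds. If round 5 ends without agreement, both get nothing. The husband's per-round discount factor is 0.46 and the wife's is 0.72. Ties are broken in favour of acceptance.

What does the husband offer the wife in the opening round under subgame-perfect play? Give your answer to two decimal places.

310.54

Round 5 (the husband proposes): rejection yields 0 for the wife; the husband offers 0 and keeps 600.
Round 4 (the wife proposes): the husband can get 600 next round, worth 0.46 × 600 = 276 now, so the wife offers 276, keeping 324.
Round 3 (the husband proposes): the wife can get 324 next round, worth 0.72 × 324 = 233.28 now. The husband offers 233.28 and keeps 600 − 233.28 = 366.72.
Round 2 (the wife proposes): the husband can get 366.72 next round, worth 0.46 × 366.72 = 168.6912 now, so the wife offers 168.6912, keeping 431.3088.
Round 1 (the husband proposes): the wife can get 431.3088 next round, worth 0.72 × 431.3088 = 310.542336 now. The husband offers 310.542336 and keeps 600 − 310.542336 = 289.457664.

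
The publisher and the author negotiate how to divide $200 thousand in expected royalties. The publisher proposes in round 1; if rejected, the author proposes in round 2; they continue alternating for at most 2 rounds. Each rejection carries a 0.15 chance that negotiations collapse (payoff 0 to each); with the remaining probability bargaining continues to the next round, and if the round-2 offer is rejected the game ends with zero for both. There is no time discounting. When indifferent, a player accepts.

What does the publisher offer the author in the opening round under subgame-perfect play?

170

Round 2 (the author proposes): the publisher will accept anything ≥ 0, so the author offers 0 and keeps 200.
Round 1 (the publisher proposes): rejecting gives the author an expected 0.85 × 200 = 170, so the publisher offers 170, keeping 30.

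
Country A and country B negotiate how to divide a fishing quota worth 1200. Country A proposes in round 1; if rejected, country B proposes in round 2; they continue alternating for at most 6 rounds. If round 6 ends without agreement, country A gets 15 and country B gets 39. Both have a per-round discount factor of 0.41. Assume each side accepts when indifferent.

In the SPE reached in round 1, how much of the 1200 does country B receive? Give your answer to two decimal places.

Round 6 (country B proposes): country A gets 15 if talks fail, so country B offers 15 and keeps 1185.
Round 5 (country A proposes): country B can get 1185 next round, worth 0.41 × 1185 = 485.85 now; country A offers that and keeps 714.15.
Round 4 (country B proposes): country A can get 714.15 next round, worth 0.41 × 714.15 = 292.8015 now; country B offers that and keeps 907.1985.
Round 3 (country A proposes): country B can get 907.1985 next round, worth 0.41 × 907.1985 = 371.951385 now. Country A offers 371.951385 and keeps 1200 − 371.951385 = 828.048615.
Round 2 (country B proposes): country A can get 828.048615 next round, worth 0.41 × 828.048615 = 339.49993215 now. Country B offers 339.49993215 and keeps 1200 − 339.49993215 = 860.50006785.
Round 1 (country A proposes): country B can get 860.50006785 next round, worth 0.41 × 860.50006785 = 352.8050278185 now; country A offers that and keeps 847.1949721815.

352.81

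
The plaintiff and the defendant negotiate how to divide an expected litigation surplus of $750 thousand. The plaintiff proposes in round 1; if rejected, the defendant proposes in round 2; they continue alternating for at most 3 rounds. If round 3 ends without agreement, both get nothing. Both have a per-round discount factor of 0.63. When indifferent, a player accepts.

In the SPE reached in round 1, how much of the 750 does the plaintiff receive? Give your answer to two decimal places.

575.18

By backward induction:
Round 3 (the plaintiff proposes): rejection yields 0 for the defendant; the plaintiff offers 0 and keeps 750.
Round 2 (the defendant proposes): the plaintiff can get 750 next round, worth 0.63 × 750 = 472.5 now, so the defendant offers 472.5, keeping 277.5.
Round 1 (the plaintiff proposes): the defendant can get 277.5 next round, worth 0.63 × 277.5 = 174.825 now. The plaintiff offers 174.825 and keeps 750 − 174.825 = 575.175.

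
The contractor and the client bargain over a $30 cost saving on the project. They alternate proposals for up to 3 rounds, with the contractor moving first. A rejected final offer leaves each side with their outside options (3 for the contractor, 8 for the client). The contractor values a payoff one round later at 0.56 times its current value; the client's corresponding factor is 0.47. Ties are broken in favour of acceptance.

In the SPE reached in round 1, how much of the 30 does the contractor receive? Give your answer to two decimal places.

21.69

Round 3 (the contractor proposes): the client gets 8 if talks fail, so the contractor offers 8 and keeps 22.
Round 2 (the client proposes): the contractor can get 22 next round, worth 0.56 × 22 = 12.32 now, so the client offers 12.32, keeping 17.68.
Round 1 (the contractor proposes): the client can get 17.68 next round, worth 0.47 × 17.68 = 8.3096 now; the contractor offers that and keeps 21.6904.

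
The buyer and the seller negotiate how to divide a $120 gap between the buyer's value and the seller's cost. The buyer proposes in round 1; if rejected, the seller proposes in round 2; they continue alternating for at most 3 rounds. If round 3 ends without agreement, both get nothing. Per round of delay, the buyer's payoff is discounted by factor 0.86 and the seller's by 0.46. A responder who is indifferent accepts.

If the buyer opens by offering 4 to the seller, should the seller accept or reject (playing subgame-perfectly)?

Reject

Work out the seller's continuation value if the offer is rejected.
Round 3 (the buyer proposes): the seller will accept anything ≥ 0, so the buyer offers 0 and keeps 120.
Round 2 (the seller proposes): the buyer can get 120 next round, worth 0.86 × 120 = 103.2 now. The seller offers 103.2 and keeps 120 − 103.2 = 16.8.
So by rejecting in round 1, the seller gets 16.8 next round, worth 0.46 × 16.8 = 7.728 now.
Offer 4 < 7.728, so the seller rejects.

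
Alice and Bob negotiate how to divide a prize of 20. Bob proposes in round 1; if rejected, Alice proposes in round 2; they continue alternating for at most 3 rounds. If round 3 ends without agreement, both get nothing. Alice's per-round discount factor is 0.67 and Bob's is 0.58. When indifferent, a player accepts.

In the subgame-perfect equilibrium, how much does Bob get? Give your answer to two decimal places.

Round 3 (Bob proposes): Alice will accept anything ≥ 0, so Bob offers 0 and keeps 20.
Round 2 (Alice proposes): Bob can get 20 next round, worth 0.58 × 20 = 11.6 now. Alice offers 11.6 and keeps 20 − 11.6 = 8.4.
Round 1 (Bob proposes): Alice can get 8.4 next round, worth 0.67 × 8.4 = 5.628 now; Bob offers that and keeps 14.372.

14.37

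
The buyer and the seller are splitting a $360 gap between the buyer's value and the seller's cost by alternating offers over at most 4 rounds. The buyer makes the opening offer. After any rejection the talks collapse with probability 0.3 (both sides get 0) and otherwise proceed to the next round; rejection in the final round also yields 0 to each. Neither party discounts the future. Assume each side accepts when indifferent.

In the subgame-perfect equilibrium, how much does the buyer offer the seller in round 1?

Round 4 (the seller proposes): the buyer will accept anything ≥ 0, so the seller offers 0 and keeps 360.
Round 3 (the buyer proposes): rejecting gives the seller an expected 0.7 × 360 = 252. The buyer offers 252 and keeps 360 − 252 = 108.
Round 2 (the seller proposes): rejecting gives the buyer an expected 0.7 × 108 = 75.6, so the seller offers 75.6, keeping 284.4.
Round 1 (the buyer proposes): rejecting gives the seller an expected 0.7 × 284.4 = 199.08; the buyer offers that and keeps 160.92.

199.08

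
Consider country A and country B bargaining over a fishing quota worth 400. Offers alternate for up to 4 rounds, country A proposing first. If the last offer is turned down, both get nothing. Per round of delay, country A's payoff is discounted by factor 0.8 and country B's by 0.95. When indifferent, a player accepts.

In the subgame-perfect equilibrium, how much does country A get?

Round 4 (country B proposes): rejection yields 0 for country A; country B offers 0 and keeps 400.
Round 3 (country A proposes): country B can get 400 next round, worth 0.95 × 400 = 380 now, so country A offers 380, keeping 20.
Round 2 (country B proposes): country A can get 20 next round, worth 0.8 × 20 = 16 now, so country B offers 16, keeping 384.
Round 1 (country A proposes): country B can get 384 next round, worth 0.95 × 384 = 364.8 now; country A offers that and keeps 35.2.

35.2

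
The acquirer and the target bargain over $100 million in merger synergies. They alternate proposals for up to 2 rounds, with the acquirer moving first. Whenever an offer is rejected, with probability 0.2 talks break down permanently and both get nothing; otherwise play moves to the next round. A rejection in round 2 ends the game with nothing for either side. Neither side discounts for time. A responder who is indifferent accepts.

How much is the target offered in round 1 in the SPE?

Round 2 (the target proposes): rejection yields 0 for the acquirer; the target offers 0 and keeps 100.
Round 1 (the acquirer proposes): rejecting gives the target an expected 0.8 × 100 = 80; the acquirer offers that and keeps 20.

80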